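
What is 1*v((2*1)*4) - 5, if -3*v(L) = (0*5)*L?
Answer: -5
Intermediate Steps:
v(L) = 0 (v(L) = -0*5*L/3 = -0*L = -⅓*0 = 0)
1*v((2*1)*4) - 5 = 1*0 - 5 = 0 - 5 = -5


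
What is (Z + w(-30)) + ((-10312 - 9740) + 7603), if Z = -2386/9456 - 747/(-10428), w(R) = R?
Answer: -51272361127/4108632 ≈ -12479.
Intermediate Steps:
Z = -742399/4108632 (Z = -2386*1/9456 - 747*(-1/10428) = -1193/4728 + 249/3476 = -742399/4108632 ≈ -0.18069)
(Z + w(-30)) + ((-10312 - 9740) + 7603) = (-742399/4108632 - 30) + ((-10312 - 9740) + 7603) = -124001359/4108632 + (-20052 + 7603) = -124001359/4108632 - 12449 = -51272361127/4108632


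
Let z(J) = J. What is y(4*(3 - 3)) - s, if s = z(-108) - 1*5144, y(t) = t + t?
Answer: 5252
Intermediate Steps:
y(t) = 2*t
s = -5252 (s = -108 - 1*5144 = -108 - 5144 = -5252)
y(4*(3 - 3)) - s = 2*(4*(3 - 3)) - 1*(-5252) = 2*(4*0) + 5252 = 2*0 + 5252 = 0 + 5252 = 5252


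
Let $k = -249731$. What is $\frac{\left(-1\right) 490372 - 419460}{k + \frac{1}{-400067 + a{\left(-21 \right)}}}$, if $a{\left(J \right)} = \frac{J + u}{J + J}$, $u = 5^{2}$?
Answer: $\frac{86862167651}{23841957625} \approx 3.6432$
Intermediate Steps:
$u = 25$
$a{\left(J \right)} = \frac{25 + J}{2 J}$ ($a{\left(J \right)} = \frac{J + 25}{J + J} = \frac{25 + J}{2 J}$)
$\frac{\left(-1\right) 490372 - 419460}{k + \frac{1}{-400067 + a{\left(-21 \right)}}} = \frac{\left(-1\right) 490372 - 419460}{-249731 + \frac{1}{-400067 + \frac{25 - 21}{2 \left(-21\right)}}} = \frac{-490372 - 419460}{-249731 + \frac{1}{-400067 + \frac{1}{2} \left(- \frac{1}{21}\right) 4}} = - \frac{909832}{-249731 + \frac{1}{-400067 - \frac{2}{21}}} = - \frac{909832}{-249731 + \frac{1}{- \frac{8401409}{21}}} = - \frac{909832}{-249731 - \frac{21}{8401409}} = - \frac{909832}{- \frac{2098092271000}{8401409}} = \left(-909832\right) \left(- \frac{8401409}{2098092271000}\right) = \frac{86862167651}{23841957625}$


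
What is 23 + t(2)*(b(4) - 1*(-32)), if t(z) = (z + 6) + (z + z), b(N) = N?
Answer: 455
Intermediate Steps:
t(z) = 6 + 3*z (t(z) = (6 + z) + 2*z = 6 + 3*z)
23 + t(2)*(b(4) - 1*(-32)) = 23 + (6 + 3*2)*(4 - 1*(-32)) = 23 + (6 + 6)*(4 + 32) = 23 + 12*36 = 23 + 432 = 455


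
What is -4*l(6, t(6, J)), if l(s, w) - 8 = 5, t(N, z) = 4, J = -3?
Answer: -52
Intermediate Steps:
l(s, w) = 13 (l(s, w) = 8 + 5 = 13)
-4*l(6, t(6, J)) = -4*13 = -52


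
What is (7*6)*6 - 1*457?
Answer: -205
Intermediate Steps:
(7*6)*6 - 1*457 = 42*6 - 457 = 252 - 457 = -205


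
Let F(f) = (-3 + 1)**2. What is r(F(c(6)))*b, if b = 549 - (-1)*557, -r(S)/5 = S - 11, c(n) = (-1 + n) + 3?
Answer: 38710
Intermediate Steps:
c(n) = 2 + n
F(f) = 4 (F(f) = (-2)**2 = 4)
r(S) = 55 - 5*S (r(S) = -5*(S - 11) = -5*(-11 + S) = 55 - 5*S)
b = 1106 (b = 549 - 1*(-557) = 549 + 557 = 1106)
r(F(c(6)))*b = (55 - 5*4)*1106 = (55 - 20)*1106 = 35*1106 = 38710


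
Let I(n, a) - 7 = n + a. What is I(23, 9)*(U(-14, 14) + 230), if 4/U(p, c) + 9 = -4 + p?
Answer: 80678/9 ≈ 8964.2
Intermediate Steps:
U(p, c) = 4/(-13 + p) (U(p, c) = 4/(-9 + (-4 + p)) = 4/(-13 + p))
I(n, a) = 7 + a + n (I(n, a) = 7 + (n + a) = 7 + (a + n) = 7 + a + n)
I(23, 9)*(U(-14, 14) + 230) = (7 + 9 + 23)*(4/(-13 - 14) + 230) = 39*(4/(-27) + 230) = 39*(4*(-1/27) + 230) = 39*(-4/27 + 230) = 39*(6206/27) = 80678/9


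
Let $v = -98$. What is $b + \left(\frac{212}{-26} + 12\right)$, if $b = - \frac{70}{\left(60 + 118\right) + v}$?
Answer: $\frac{309}{104} \approx 2.9712$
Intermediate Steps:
$b = - \frac{7}{8}$ ($b = - \frac{70}{\left(60 + 118\right) - 98} = - \frac{70}{178 - 98} = - \frac{70}{80} = \left(-70\right) \frac{1}{80} = - \frac{7}{8} \approx -0.875$)
$b + \left(\frac{212}{-26} + 12\right) = - \frac{7}{8} + \left(\frac{212}{-26} + 12\right) = - \frac{7}{8} + \left(212 \left(- \frac{1}{26}\right) + 12\right) = - \frac{7}{8} + \left(- \frac{106}{13} + 12\right) = - \frac{7}{8} + \frac{50}{13} = \frac{309}{104}$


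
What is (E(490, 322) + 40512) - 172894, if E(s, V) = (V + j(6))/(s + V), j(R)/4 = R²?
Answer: -53746859/406 ≈ -1.3238e+5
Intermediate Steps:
j(R) = 4*R²
E(s, V) = (144 + V)/(V + s) (E(s, V) = (V + 4*6²)/(s + V) = (V + 4*36)/(V + s) = (V + 144)/(V + s) = (144 + V)/(V + s))
(E(490, 322) + 40512) - 172894 = ((144 + 322)/(322 + 490) + 40512) - 172894 = (466/812 + 40512) - 172894 = ((1/812)*466 + 40512) - 172894 = (233/406 + 40512) - 172894 = 16448105/406 - 172894 = -53746859/406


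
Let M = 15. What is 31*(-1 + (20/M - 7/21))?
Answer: 0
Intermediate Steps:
31*(-1 + (20/M - 7/21)) = 31*(-1 + (20/15 - 7/21)) = 31*(-1 + (20*(1/15) - 7*1/21)) = 31*(-1 + (4/3 - 1/3)) = 31*(-1 + 1) = 31*0 = 0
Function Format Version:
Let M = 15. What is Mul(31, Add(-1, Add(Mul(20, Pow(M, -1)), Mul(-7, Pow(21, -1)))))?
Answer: 0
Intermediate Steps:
Mul(31, Add(-1, Add(Mul(20, Pow(M, -1)), Mul(-7, Pow(21, -1))))) = Mul(31, Add(-1, Add(Mul(20, Pow(15, -1)), Mul(-7, Pow(21, -1))))) = Mul(31, Add(-1, Add(Mul(20, Rational(1, 15)), Mul(-7, Rational(1, 21))))) = Mul(31, Add(-1, Add(Rational(4, 3), Rational(-1, 3)))) = Mul(31, Add(-1, 1)) = Mul(31, 0) = 0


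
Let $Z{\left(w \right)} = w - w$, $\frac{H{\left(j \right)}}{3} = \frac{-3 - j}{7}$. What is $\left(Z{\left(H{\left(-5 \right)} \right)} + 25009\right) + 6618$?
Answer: $31627$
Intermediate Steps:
$H{\left(j \right)} = - \frac{9}{7} - \frac{3 j}{7}$ ($H{\left(j \right)} = 3 \frac{-3 - j}{7} = 3 \left(-3 - j\right) \frac{1}{7} = 3 \left(- \frac{3}{7} - \frac{j}{7}\right) = - \frac{9}{7} - \frac{3 j}{7}$)
$Z{\left(w \right)} = 0$
$\left(Z{\left(H{\left(-5 \right)} \right)} + 25009\right) + 6618 = \left(0 + 25009\right) + 6618 = 25009 + 6618 = 31627$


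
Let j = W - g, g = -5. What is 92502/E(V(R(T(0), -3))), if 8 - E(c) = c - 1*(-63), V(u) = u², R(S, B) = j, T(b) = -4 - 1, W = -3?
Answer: -92502/59 ≈ -1567.8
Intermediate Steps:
T(b) = -5
j = 2 (j = -3 - 1*(-5) = -3 + 5 = 2)
R(S, B) = 2
E(c) = -55 - c (E(c) = 8 - (c - 1*(-63)) = 8 - (c + 63) = 8 - (63 + c) = 8 + (-63 - c) = -55 - c)
92502/E(V(R(T(0), -3))) = 92502/(-55 - 1*2²) = 92502/(-55 - 1*4) = 92502/(-55 - 4) = 92502/(-59) = 92502*(-1/59) = -92502/59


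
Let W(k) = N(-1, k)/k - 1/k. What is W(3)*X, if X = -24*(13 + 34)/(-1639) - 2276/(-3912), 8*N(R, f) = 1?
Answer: -14250425/38470608 ≈ -0.37042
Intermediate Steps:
N(R, f) = ⅛ (N(R, f) = (⅛)*1 = ⅛)
W(k) = -7/(8*k) (W(k) = 1/(8*k) - 1/k = -7/(8*k))
X = 2035775/1602942 (X = -24*47*(-1/1639) - 2276*(-1/3912) = -1128*(-1/1639) + 569/978 = 1128/1639 + 569/978 = 2035775/1602942 ≈ 1.2700)
W(3)*X = -7/8/3*(2035775/1602942) = -7/8*⅓*(2035775/1602942) = -7/24*2035775/1602942 = -14250425/38470608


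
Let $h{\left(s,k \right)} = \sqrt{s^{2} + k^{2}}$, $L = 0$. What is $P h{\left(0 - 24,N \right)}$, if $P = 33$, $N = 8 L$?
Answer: $792$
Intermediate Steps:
$N = 0$ ($N = 8 \cdot 0 = 0$)
$h{\left(s,k \right)} = \sqrt{k^{2} + s^{2}}$
$P h{\left(0 - 24,N \right)} = 33 \sqrt{0^{2} + \left(0 - 24\right)^{2}} = 33 \sqrt{0 + \left(0 - 24\right)^{2}} = 33 \sqrt{0 + \left(-24\right)^{2}} = 33 \sqrt{0 + 576} = 33 \sqrt{576} = 33 \cdot 24 = 792$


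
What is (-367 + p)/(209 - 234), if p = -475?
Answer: 842/25 ≈ 33.680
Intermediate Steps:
(-367 + p)/(209 - 234) = (-367 - 475)/(209 - 234) = -842/(-25) = -842*(-1/25) = 842/25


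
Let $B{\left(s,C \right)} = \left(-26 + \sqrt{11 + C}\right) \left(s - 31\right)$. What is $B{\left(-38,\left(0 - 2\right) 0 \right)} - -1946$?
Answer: $3740 - 69 \sqrt{11} \approx 3511.2$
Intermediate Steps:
$B{\left(s,C \right)} = \left(-31 + s\right) \left(-26 + \sqrt{11 + C}\right)$ ($B{\left(s,C \right)} = \left(-26 + \sqrt{11 + C}\right) \left(-31 + s\right) = \left(-31 + s\right) \left(-26 + \sqrt{11 + C}\right)$)
$B{\left(-38,\left(0 - 2\right) 0 \right)} - -1946 = \left(806 - 31 \sqrt{11 + \left(0 - 2\right) 0} - -988 - 38 \sqrt{11 + \left(0 - 2\right) 0}\right) - -1946 = \left(806 - 31 \sqrt{11 - 0} + 988 - 38 \sqrt{11 - 0}\right) + 1946 = \left(806 - 31 \sqrt{11 + 0} + 988 - 38 \sqrt{11 + 0}\right) + 1946 = \left(806 - 31 \sqrt{11} + 988 - 38 \sqrt{11}\right) + 1946 = \left(1794 - 69 \sqrt{11}\right) + 1946 = 3740 - 69 \sqrt{11}$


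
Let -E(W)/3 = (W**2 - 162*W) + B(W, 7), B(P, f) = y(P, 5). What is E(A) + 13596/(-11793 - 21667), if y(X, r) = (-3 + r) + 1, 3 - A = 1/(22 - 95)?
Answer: 63656258364/44577085 ≈ 1428.0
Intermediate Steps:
A = 220/73 (A = 3 - 1/(22 - 95) = 3 - 1/(-73) = 3 - 1*(-1/73) = 3 + 1/73 = 220/73 ≈ 3.0137)
y(X, r) = -2 + r
B(P, f) = 3 (B(P, f) = -2 + 5 = 3)
E(W) = -9 - 3*W**2 + 486*W (E(W) = -3*((W**2 - 162*W) + 3) = -3*(3 + W**2 - 162*W) = -9 - 3*W**2 + 486*W)
E(A) + 13596/(-11793 - 21667) = (-9 - 3*(220/73)**2 + 486*(220/73)) + 13596/(-11793 - 21667) = (-9 - 3*48400/5329 + 106920/73) + 13596/(-33460) = (-9 - 145200/5329 + 106920/73) + 13596*(-1/33460) = 7611999/5329 - 3399/8365 = 63656258364/44577085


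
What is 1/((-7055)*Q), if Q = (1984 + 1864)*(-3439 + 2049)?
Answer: 1/37735219600 ≈ 2.6500e-11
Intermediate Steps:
Q = -5348720 (Q = 3848*(-1390) = -5348720)
1/((-7055)*Q) = 1/(-7055*(-5348720)) = -1/7055*(-1/5348720) = 1/37735219600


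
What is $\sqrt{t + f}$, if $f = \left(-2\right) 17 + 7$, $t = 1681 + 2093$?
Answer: $\sqrt{3747} \approx 61.213$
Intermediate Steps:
$t = 3774$
$f = -27$ ($f = -34 + 7 = -27$)
$\sqrt{t + f} = \sqrt{3774 - 27} = \sqrt{3747}$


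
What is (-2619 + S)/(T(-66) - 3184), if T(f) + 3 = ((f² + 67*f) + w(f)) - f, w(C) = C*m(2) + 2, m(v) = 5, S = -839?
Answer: 182/185 ≈ 0.98378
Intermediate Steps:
w(C) = 2 + 5*C (w(C) = C*5 + 2 = 5*C + 2 = 2 + 5*C)
T(f) = -1 + f² + 71*f (T(f) = -3 + (((f² + 67*f) + (2 + 5*f)) - f) = -3 + ((2 + f² + 72*f) - f) = -3 + (2 + f² + 71*f) = -1 + f² + 71*f)
(-2619 + S)/(T(-66) - 3184) = (-2619 - 839)/((-1 + (-66)² + 71*(-66)) - 3184) = -3458/((-1 + 4356 - 4686) - 3184) = -3458/(-331 - 3184) = -3458/(-3515) = -3458*(-1/3515) = 182/185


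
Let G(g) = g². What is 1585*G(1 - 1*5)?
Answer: 25360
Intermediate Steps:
1585*G(1 - 1*5) = 1585*(1 - 1*5)² = 1585*(1 - 5)² = 1585*(-4)² = 1585*16 = 25360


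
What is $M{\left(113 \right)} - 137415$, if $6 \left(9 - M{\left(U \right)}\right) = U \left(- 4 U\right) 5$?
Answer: $- \frac{284528}{3} \approx -94843.0$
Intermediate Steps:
$M{\left(U \right)} = 9 + \frac{10 U^{2}}{3}$ ($M{\left(U \right)} = 9 - \frac{U \left(- 4 U\right) 5}{6} = 9 - \frac{- 4 U^{2} \cdot 5}{6} = 9 - \frac{\left(-20\right) U^{2}}{6} = 9 + \frac{10 U^{2}}{3}$)
$M{\left(113 \right)} - 137415 = \left(9 + \frac{10 \cdot 113^{2}}{3}\right) - 137415 = \left(9 + \frac{10}{3} \cdot 12769\right) - 137415 = \left(9 + \frac{127690}{3}\right) - 137415 = \frac{127717}{3} - 137415 = - \frac{284528}{3}$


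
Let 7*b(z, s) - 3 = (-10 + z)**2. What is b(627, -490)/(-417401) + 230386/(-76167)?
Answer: -7715819726/2445552459 ≈ -3.1550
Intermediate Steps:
b(z, s) = 3/7 + (-10 + z)**2/7
b(627, -490)/(-417401) + 230386/(-76167) = (3/7 + (-10 + 627)**2/7)/(-417401) + 230386/(-76167) = (3/7 + (1/7)*617**2)*(-1/417401) + 230386*(-1/76167) = (3/7 + (1/7)*380689)*(-1/417401) - 17722/5859 = (3/7 + 380689/7)*(-1/417401) - 17722/5859 = (380692/7)*(-1/417401) - 17722/5859 = -380692/2921807 - 17722/5859 = -7715819726/2445552459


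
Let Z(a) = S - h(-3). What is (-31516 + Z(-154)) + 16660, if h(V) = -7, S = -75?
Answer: -14924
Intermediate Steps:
Z(a) = -68 (Z(a) = -75 - 1*(-7) = -75 + 7 = -68)
(-31516 + Z(-154)) + 16660 = (-31516 - 68) + 16660 = -31584 + 16660 = -14924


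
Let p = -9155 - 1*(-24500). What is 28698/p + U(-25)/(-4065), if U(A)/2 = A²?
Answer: 2166136/1386165 ≈ 1.5627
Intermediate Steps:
p = 15345 (p = -9155 + 24500 = 15345)
U(A) = 2*A²
28698/p + U(-25)/(-4065) = 28698/15345 + (2*(-25)²)/(-4065) = 28698*(1/15345) + (2*625)*(-1/4065) = 9566/5115 + 1250*(-1/4065) = 9566/5115 - 250/813 = 2166136/1386165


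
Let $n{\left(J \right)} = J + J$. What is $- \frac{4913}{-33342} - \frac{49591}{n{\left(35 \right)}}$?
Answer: $- \frac{413279803}{583485} \approx -708.3$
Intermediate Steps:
$n{\left(J \right)} = 2 J$
$- \frac{4913}{-33342} - \frac{49591}{n{\left(35 \right)}} = - \frac{4913}{-33342} - \frac{49591}{2 \cdot 35} = \left(-4913\right) \left(- \frac{1}{33342}\right) - \frac{49591}{70} = \frac{4913}{33342} - \frac{49591}{70} = - \frac{413279803}{583485}$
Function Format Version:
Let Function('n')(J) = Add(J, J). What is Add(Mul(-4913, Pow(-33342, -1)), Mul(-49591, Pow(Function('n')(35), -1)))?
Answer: Rational(-413279803, 583485) ≈ -708.30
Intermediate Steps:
Function('n')(J) = Mul(2, J)
Add(Mul(-4913, Pow(-33342, -1)), Mul(-49591, Pow(Function('n')(35), -1))) = Add(Mul(-4913, Pow(-33342, -1)), Mul(-49591, Pow(Mul(2, 35), -1))) = Add(Mul(-4913, Rational(-1, 33342)), Mul(-49591, Pow(70, -1))) = Add(Rational(4913, 33342), Mul(-49591, Rational(1, 70))) = Add(Rational(4913, 33342), Rational(-49591, 70)) = Rational(-413279803, 583485)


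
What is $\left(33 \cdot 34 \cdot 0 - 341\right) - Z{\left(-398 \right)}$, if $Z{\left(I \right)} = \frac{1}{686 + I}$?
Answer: $- \frac{98209}{288} \approx -341.0$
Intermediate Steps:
$\left(33 \cdot 34 \cdot 0 - 341\right) - Z{\left(-398 \right)} = \left(33 \cdot 34 \cdot 0 - 341\right) - \frac{1}{686 - 398} = \left(33 \cdot 0 - 341\right) - \frac{1}{288} = \left(0 - 341\right) - \frac{1}{288} = -341 - \frac{1}{288} = - \frac{98209}{288}$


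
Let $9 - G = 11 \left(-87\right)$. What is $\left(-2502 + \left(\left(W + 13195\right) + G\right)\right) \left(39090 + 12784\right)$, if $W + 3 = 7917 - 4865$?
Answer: $762962792$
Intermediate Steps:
$W = 3049$ ($W = -3 + \left(7917 - 4865\right) = -3 + 3052 = 3049$)
$G = 966$ ($G = 9 - 11 \left(-87\right) = 9 - -957 = 9 + 957 = 966$)
$\left(-2502 + \left(\left(W + 13195\right) + G\right)\right) \left(39090 + 12784\right) = \left(-2502 + \left(\left(3049 + 13195\right) + 966\right)\right) \left(39090 + 12784\right) = \left(-2502 + \left(16244 + 966\right)\right) 51874 = \left(-2502 + 17210\right) 51874 = 14708 \cdot 51874 = 762962792$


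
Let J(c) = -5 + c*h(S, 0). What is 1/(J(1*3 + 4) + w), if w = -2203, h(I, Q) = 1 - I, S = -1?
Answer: -1/2194 ≈ -0.00045579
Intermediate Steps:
J(c) = -5 + 2*c (J(c) = -5 + c*(1 - 1*(-1)) = -5 + c*(1 + 1) = -5 + c*2 = -5 + 2*c)
1/(J(1*3 + 4) + w) = 1/((-5 + 2*(1*3 + 4)) - 2203) = 1/((-5 + 2*(3 + 4)) - 2203) = 1/((-5 + 2*7) - 2203) = 1/((-5 + 14) - 2203) = 1/(9 - 2203) = 1/(-2194) = -1/2194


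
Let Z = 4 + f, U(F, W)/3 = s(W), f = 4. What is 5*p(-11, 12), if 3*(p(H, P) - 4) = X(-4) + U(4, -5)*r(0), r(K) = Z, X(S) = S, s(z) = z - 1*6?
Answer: -1280/3 ≈ -426.67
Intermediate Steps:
s(z) = -6 + z (s(z) = z - 6 = -6 + z)
U(F, W) = -18 + 3*W (U(F, W) = 3*(-6 + W) = -18 + 3*W)
Z = 8 (Z = 4 + 4 = 8)
r(K) = 8
p(H, P) = -256/3 (p(H, P) = 4 + (-4 + (-18 + 3*(-5))*8)/3 = 4 + (-4 + (-18 - 15)*8)/3 = 4 + (-4 - 33*8)/3 = 4 + (-4 - 264)/3 = 4 + (1/3)*(-268) = 4 - 268/3 = -256/3)
5*p(-11, 12) = 5*(-256/3) = -1280/3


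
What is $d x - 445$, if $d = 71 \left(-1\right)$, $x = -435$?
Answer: $30440$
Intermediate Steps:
$d = -71$
$d x - 445 = \left(-71\right) \left(-435\right) - 445 = 30885 - 445 = 30440$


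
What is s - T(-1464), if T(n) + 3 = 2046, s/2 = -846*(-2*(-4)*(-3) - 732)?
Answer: 1277109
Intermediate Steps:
s = 1279152 (s = 2*(-846*(-2*(-4)*(-3) - 732)) = 2*(-846*(8*(-3) - 732)) = 2*(-846*(-24 - 732)) = 2*(-846*(-756)) = 2*639576 = 1279152)
T(n) = 2043 (T(n) = -3 + 2046 = 2043)
s - T(-1464) = 1279152 - 1*2043 = 1279152 - 2043 = 1277109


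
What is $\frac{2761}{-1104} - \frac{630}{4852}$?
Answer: $- \frac{3522973}{1339152} \approx -2.6307$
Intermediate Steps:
$\frac{2761}{-1104} - \frac{630}{4852} = 2761 \left(- \frac{1}{1104}\right) - \frac{315}{2426} = - \frac{2761}{1104} - \frac{315}{2426} = - \frac{3522973}{1339152}$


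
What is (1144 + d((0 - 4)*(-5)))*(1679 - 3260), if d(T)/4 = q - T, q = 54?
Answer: -2023680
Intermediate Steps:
d(T) = 216 - 4*T (d(T) = 4*(54 - T) = 216 - 4*T)
(1144 + d((0 - 4)*(-5)))*(1679 - 3260) = (1144 + (216 - 4*(0 - 4)*(-5)))*(1679 - 3260) = (1144 + (216 - (-16)*(-5)))*(-1581) = (1144 + (216 - 4*20))*(-1581) = (1144 + (216 - 80))*(-1581) = (1144 + 136)*(-1581) = 1280*(-1581) = -2023680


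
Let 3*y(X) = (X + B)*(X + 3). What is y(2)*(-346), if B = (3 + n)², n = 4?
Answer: -29410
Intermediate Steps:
B = 49 (B = (3 + 4)² = 7² = 49)
y(X) = (3 + X)*(49 + X)/3 (y(X) = ((X + 49)*(X + 3))/3 = ((49 + X)*(3 + X))/3 = ((3 + X)*(49 + X))/3 = (3 + X)*(49 + X)/3)
y(2)*(-346) = (49 + (⅓)*2² + (52/3)*2)*(-346) = (49 + (⅓)*4 + 104/3)*(-346) = (49 + 4/3 + 104/3)*(-346) = 85*(-346) = -29410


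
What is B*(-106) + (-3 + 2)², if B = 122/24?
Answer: -3227/6 ≈ -537.83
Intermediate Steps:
B = 61/12 (B = 122*(1/24) = 61/12 ≈ 5.0833)
B*(-106) + (-3 + 2)² = (61/12)*(-106) + (-3 + 2)² = -3233/6 + (-1)² = -3233/6 + 1 = -3227/6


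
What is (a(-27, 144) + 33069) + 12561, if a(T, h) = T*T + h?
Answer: 46503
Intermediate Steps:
a(T, h) = h + T**2 (a(T, h) = T**2 + h = h + T**2)
(a(-27, 144) + 33069) + 12561 = ((144 + (-27)**2) + 33069) + 12561 = ((144 + 729) + 33069) + 12561 = (873 + 33069) + 12561 = 33942 + 12561 = 46503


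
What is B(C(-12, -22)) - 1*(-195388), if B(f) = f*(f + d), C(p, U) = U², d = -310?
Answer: 279604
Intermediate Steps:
B(f) = f*(-310 + f) (B(f) = f*(f - 310) = f*(-310 + f))
B(C(-12, -22)) - 1*(-195388) = (-22)²*(-310 + (-22)²) - 1*(-195388) = 484*(-310 + 484) + 195388 = 484*174 + 195388 = 84216 + 195388 = 279604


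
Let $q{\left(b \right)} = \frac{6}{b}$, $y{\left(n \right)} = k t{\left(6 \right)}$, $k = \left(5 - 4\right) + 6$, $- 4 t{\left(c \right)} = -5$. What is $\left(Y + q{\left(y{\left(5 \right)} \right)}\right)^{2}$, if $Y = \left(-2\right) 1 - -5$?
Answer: $\frac{16641}{1225} \approx 13.584$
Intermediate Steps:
$t{\left(c \right)} = \frac{5}{4}$ ($t{\left(c \right)} = \left(- \frac{1}{4}\right) \left(-5\right) = \frac{5}{4}$)
$Y = 3$ ($Y = -2 + 5 = 3$)
$k = 7$ ($k = 1 + 6 = 7$)
$y{\left(n \right)} = \frac{35}{4}$ ($y{\left(n \right)} = 7 \cdot \frac{5}{4} = \frac{35}{4}$)
$\left(Y + q{\left(y{\left(5 \right)} \right)}\right)^{2} = \left(3 + \frac{6}{\frac{35}{4}}\right)^{2} = \left(3 + 6 \cdot \frac{4}{35}\right)^{2} = \left(3 + \frac{24}{35}\right)^{2} = \left(\frac{129}{35}\right)^{2} = \frac{16641}{1225}$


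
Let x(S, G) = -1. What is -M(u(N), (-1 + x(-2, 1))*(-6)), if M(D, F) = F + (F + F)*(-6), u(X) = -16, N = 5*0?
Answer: 132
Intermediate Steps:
N = 0
M(D, F) = -11*F (M(D, F) = F + (2*F)*(-6) = F - 12*F = -11*F)
-M(u(N), (-1 + x(-2, 1))*(-6)) = -(-11)*(-1 - 1)*(-6) = -(-11)*(-2*(-6)) = -(-11)*12 = -1*(-132) = 132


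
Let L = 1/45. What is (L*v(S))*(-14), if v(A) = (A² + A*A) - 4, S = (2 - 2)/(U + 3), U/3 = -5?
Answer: 56/45 ≈ 1.2444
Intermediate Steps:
L = 1/45 ≈ 0.022222
U = -15 (U = 3*(-5) = -15)
S = 0 (S = (2 - 2)/(-15 + 3) = 0/(-12) = 0*(-1/12) = 0)
v(A) = -4 + 2*A² (v(A) = (A² + A²) - 4 = 2*A² - 4 = -4 + 2*A²)
(L*v(S))*(-14) = ((-4 + 2*0²)/45)*(-14) = ((-4 + 2*0)/45)*(-14) = ((-4 + 0)/45)*(-14) = ((1/45)*(-4))*(-14) = -4/45*(-14) = 56/45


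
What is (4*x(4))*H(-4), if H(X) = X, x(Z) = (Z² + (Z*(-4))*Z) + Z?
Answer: 704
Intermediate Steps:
x(Z) = Z - 3*Z² (x(Z) = (Z² + (-4*Z)*Z) + Z = (Z² - 4*Z²) + Z = -3*Z² + Z = Z - 3*Z²)
(4*x(4))*H(-4) = (4*(4*(1 - 3*4)))*(-4) = (4*(4*(1 - 12)))*(-4) = (4*(4*(-11)))*(-4) = (4*(-44))*(-4) = -176*(-4) = 704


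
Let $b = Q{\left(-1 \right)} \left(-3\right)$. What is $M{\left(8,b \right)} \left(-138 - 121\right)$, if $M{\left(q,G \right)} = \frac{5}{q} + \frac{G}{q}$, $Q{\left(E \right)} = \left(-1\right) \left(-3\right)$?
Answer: $\frac{259}{2} \approx 129.5$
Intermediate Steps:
$Q{\left(E \right)} = 3$
$b = -9$ ($b = 3 \left(-3\right) = -9$)
$M{\left(8,b \right)} \left(-138 - 121\right) = \frac{5 - 9}{8} \left(-138 - 121\right) = \frac{1}{8} \left(-4\right) \left(-259\right) = \left(- \frac{1}{2}\right) \left(-259\right) = \frac{259}{2}$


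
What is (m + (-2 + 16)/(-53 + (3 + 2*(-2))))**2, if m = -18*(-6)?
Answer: 8462281/729 ≈ 11608.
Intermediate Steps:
m = 108
(m + (-2 + 16)/(-53 + (3 + 2*(-2))))**2 = (108 + (-2 + 16)/(-53 + (3 + 2*(-2))))**2 = (108 + 14/(-53 + (3 - 4)))**2 = (108 + 14/(-53 - 1))**2 = (108 + 14/(-54))**2 = (108 + 14*(-1/54))**2 = (108 - 7/27)**2 = (2909/27)**2 = 8462281/729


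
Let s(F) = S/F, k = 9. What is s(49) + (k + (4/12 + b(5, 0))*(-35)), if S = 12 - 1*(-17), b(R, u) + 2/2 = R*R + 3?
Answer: -139220/147 ≈ -947.08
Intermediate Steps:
b(R, u) = 2 + R² (b(R, u) = -1 + (R*R + 3) = -1 + (R² + 3) = -1 + (3 + R²) = 2 + R²)
S = 29 (S = 12 + 17 = 29)
s(F) = 29/F
s(49) + (k + (4/12 + b(5, 0))*(-35)) = 29/49 + (9 + (4/12 + (2 + 5²))*(-35)) = 29*(1/49) + (9 + (4*(1/12) + (2 + 25))*(-35)) = 29/49 + (9 + (⅓ + 27)*(-35)) = 29/49 + (9 + (82/3)*(-35)) = 29/49 + (9 - 2870/3) = 29/49 - 2843/3 = -139220/147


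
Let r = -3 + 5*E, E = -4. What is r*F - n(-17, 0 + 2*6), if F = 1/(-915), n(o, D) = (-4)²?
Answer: -14617/915 ≈ -15.975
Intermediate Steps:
r = -23 (r = -3 + 5*(-4) = -3 - 20 = -23)
n(o, D) = 16
F = -1/915 ≈ -0.0010929
r*F - n(-17, 0 + 2*6) = -23*(-1/915) - 1*16 = 23/915 - 16 = -14617/915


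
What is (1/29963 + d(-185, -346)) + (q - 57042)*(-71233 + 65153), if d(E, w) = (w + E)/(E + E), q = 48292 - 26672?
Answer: 2387611594656323/11086310 ≈ 2.1537e+8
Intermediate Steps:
q = 21620
d(E, w) = (E + w)/(2*E) (d(E, w) = (E + w)/((2*E)) = (E + w)*(1/(2*E)) = (E + w)/(2*E))
(1/29963 + d(-185, -346)) + (q - 57042)*(-71233 + 65153) = (1/29963 + (1/2)*(-185 - 346)/(-185)) + (21620 - 57042)*(-71233 + 65153) = (1/29963 + (1/2)*(-1/185)*(-531)) - 35422*(-6080) = (1/29963 + 531/370) + 215365760 = 15910723/11086310 + 215365760 = 2387611594656323/11086310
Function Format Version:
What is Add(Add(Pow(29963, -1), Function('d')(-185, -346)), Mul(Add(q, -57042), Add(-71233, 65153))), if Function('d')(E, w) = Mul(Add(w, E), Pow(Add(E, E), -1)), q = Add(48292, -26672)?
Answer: Rational(2387611594656323, 11086310) ≈ 2.1537e+8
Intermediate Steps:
q = 21620
Function('d')(E, w) = Mul(Rational(1, 2), Pow(E, -1), Add(E, w)) (Function('d')(E, w) = Mul(Add(E, w), Pow(Mul(2, E), -1)) = Mul(Add(E, w), Mul(Rational(1, 2), Pow(E, -1))) = Mul(Rational(1, 2), Pow(E, -1), Add(E, w)))
Add(Add(Pow(29963, -1), Function('d')(-185, -346)), Mul(Add(q, -57042), Add(-71233, 65153))) = Add(Add(Pow(29963, -1), Mul(Rational(1, 2), Pow(-185, -1), Add(-185, -346))), Mul(Add(21620, -57042), Add(-71233, 65153))) = Add(Add(Rational(1, 29963), Mul(Rational(1, 2), Rational(-1, 185), -531)), Mul(-35422, -6080)) = Add(Add(Rational(1, 29963), Rational(531, 370)), 215365760) = Add(Rational(15910723, 11086310), 215365760) = Rational(2387611594656323, 11086310)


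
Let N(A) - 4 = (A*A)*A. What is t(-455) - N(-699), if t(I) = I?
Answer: 341531640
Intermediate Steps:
N(A) = 4 + A³ (N(A) = 4 + (A*A)*A = 4 + A²*A = 4 + A³)
t(-455) - N(-699) = -455 - (4 + (-699)³) = -455 - (4 - 341532099) = -455 - 1*(-341532095) = -455 + 341532095 = 341531640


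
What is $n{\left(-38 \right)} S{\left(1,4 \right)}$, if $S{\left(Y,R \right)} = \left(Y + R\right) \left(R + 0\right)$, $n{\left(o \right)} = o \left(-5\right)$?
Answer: $3800$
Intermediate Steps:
$n{\left(o \right)} = - 5 o$
$S{\left(Y,R \right)} = R \left(R + Y\right)$ ($S{\left(Y,R \right)} = \left(R + Y\right) R = R \left(R + Y\right)$)
$n{\left(-38 \right)} S{\left(1,4 \right)} = \left(-5\right) \left(-38\right) 4 \left(4 + 1\right) = 190 \cdot 4 \cdot 5 = 190 \cdot 20 = 3800$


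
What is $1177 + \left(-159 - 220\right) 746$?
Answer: $-281557$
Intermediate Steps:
$1177 + \left(-159 - 220\right) 746 = 1177 - 282734 = -281557$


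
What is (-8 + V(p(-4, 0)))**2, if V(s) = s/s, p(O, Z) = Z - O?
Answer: 49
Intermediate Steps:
V(s) = 1
(-8 + V(p(-4, 0)))**2 = (-8 + 1)**2 = (-7)**2 = 49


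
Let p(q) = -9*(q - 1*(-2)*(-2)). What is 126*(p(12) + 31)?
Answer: -5166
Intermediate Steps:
p(q) = 36 - 9*q (p(q) = -9*(q + 2*(-2)) = -9*(q - 4) = -9*(-4 + q) = 36 - 9*q)
126*(p(12) + 31) = 126*((36 - 9*12) + 31) = 126*((36 - 108) + 31) = 126*(-72 + 31) = 126*(-41) = -5166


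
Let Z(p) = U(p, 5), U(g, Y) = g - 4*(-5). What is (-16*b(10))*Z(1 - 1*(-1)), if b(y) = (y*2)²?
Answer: -140800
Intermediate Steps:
U(g, Y) = 20 + g (U(g, Y) = g + 20 = 20 + g)
Z(p) = 20 + p
b(y) = 4*y² (b(y) = (2*y)² = 4*y²)
(-16*b(10))*Z(1 - 1*(-1)) = (-64*10²)*(20 + (1 - 1*(-1))) = (-64*100)*(20 + (1 + 1)) = (-16*400)*(20 + 2) = -6400*22 = -140800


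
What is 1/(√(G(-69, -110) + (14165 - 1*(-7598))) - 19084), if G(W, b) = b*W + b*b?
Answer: -19084/364157603 - √41453/364157603 ≈ -5.2965e-5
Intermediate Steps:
G(W, b) = b² + W*b (G(W, b) = W*b + b² = b² + W*b)
1/(√(G(-69, -110) + (14165 - 1*(-7598))) - 19084) = 1/(√(-110*(-69 - 110) + (14165 - 1*(-7598))) - 19084) = 1/(√(-110*(-179) + (14165 + 7598)) - 19084) = 1/(√(19690 + 21763) - 19084) = 1/(√41453 - 19084) = 1/(-19084 + √41453)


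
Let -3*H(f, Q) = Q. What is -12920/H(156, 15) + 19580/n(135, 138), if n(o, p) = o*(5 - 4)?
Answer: 73684/27 ≈ 2729.0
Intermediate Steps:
H(f, Q) = -Q/3
n(o, p) = o (n(o, p) = o*1 = o)
-12920/H(156, 15) + 19580/n(135, 138) = -12920/((-⅓*15)) + 19580/135 = -12920/(-5) + 19580*(1/135) = -12920*(-⅕) + 3916/27 = 2584 + 3916/27 = 73684/27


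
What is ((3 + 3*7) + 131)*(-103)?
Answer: -15965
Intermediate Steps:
((3 + 3*7) + 131)*(-103) = ((3 + 21) + 131)*(-103) = (24 + 131)*(-103) = 155*(-103) = -15965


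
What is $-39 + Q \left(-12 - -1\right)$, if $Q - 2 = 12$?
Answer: $-193$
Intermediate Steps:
$Q = 14$ ($Q = 2 + 12 = 14$)
$-39 + Q \left(-12 - -1\right) = -39 + 14 \left(-12 - -1\right) = -39 + 14 \left(-12 + 1\right) = -39 + 14 \left(-11\right) = -39 - 154 = -193$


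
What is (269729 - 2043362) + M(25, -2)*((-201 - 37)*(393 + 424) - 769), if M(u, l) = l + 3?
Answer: -1968848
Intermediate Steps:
M(u, l) = 3 + l
(269729 - 2043362) + M(25, -2)*((-201 - 37)*(393 + 424) - 769) = (269729 - 2043362) + (3 - 2)*((-201 - 37)*(393 + 424) - 769) = -1773633 + 1*(-238*817 - 769) = -1773633 + 1*(-194446 - 769) = -1773633 + 1*(-195215) = -1773633 - 195215 = -1968848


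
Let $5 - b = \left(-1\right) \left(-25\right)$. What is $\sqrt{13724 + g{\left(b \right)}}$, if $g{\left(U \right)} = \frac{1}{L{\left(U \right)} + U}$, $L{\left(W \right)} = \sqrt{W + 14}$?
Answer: $\sqrt{\frac{274479 - 13724 i \sqrt{6}}{20 - i \sqrt{6}}} \approx 117.15 - 2.0 \cdot 10^{-5} i$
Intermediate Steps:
$L{\left(W \right)} = \sqrt{14 + W}$
$b = -20$ ($b = 5 - \left(-1\right) \left(-25\right) = 5 - 25 = -20$)
$g{\left(U \right)} = \frac{1}{U + \sqrt{14 + U}}$ ($g{\left(U \right)} = \frac{1}{\sqrt{14 + U} + U} = \frac{1}{U + \sqrt{14 + U}}$)
$\sqrt{13724 + g{\left(b \right)}} = \sqrt{13724 + \frac{1}{-20 + \sqrt{14 - 20}}} = \sqrt{13724 + \frac{1}{-20 + \sqrt{-6}}} = \sqrt{13724 + \frac{1}{-20 + i \sqrt{6}}}$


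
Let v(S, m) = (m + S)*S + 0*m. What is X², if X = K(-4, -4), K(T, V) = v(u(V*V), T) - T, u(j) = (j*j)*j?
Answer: 280925623418896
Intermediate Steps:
u(j) = j³ (u(j) = j²*j = j³)
v(S, m) = S*(S + m) (v(S, m) = (S + m)*S + 0 = S*(S + m) + 0 = S*(S + m))
K(T, V) = -T + V⁶*(T + V⁶) (K(T, V) = (V*V)³*((V*V)³ + T) - T = (V²)³*((V²)³ + T) - T = V⁶*(V⁶ + T) - T = V⁶*(T + V⁶) - T = -T + V⁶*(T + V⁶))
X = 16760836 (X = -1*(-4) + (-4)⁶*(-4 + (-4)⁶) = 4 + 4096*(-4 + 4096) = 4 + 4096*4092 = 4 + 16760832 = 16760836)
X² = 16760836² = 280925623418896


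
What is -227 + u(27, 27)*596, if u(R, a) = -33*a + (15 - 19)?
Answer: -533647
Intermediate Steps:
u(R, a) = -4 - 33*a (u(R, a) = -33*a - 4 = -4 - 33*a)
-227 + u(27, 27)*596 = -227 + (-4 - 33*27)*596 = -227 + (-4 - 891)*596 = -227 - 895*596 = -227 - 533420 = -533647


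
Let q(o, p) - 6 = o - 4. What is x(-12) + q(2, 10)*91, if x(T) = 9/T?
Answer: 1453/4 ≈ 363.25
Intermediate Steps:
q(o, p) = 2 + o (q(o, p) = 6 + (o - 4) = 6 + (-4 + o) = 2 + o)
x(-12) + q(2, 10)*91 = 9/(-12) + (2 + 2)*91 = 9*(-1/12) + 4*91 = -¾ + 364 = 1453/4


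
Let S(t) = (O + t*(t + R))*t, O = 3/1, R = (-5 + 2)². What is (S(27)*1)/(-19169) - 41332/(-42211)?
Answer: -318911467/809142659 ≈ -0.39413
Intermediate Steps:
R = 9 (R = (-3)² = 9)
O = 3 (O = 3*1 = 3)
S(t) = t*(3 + t*(9 + t)) (S(t) = (3 + t*(t + 9))*t = (3 + t*(9 + t))*t = t*(3 + t*(9 + t)))
(S(27)*1)/(-19169) - 41332/(-42211) = ((27*(3 + 27² + 9*27))*1)/(-19169) - 41332/(-42211) = ((27*(3 + 729 + 243))*1)*(-1/19169) - 41332*(-1/42211) = ((27*975)*1)*(-1/19169) + 41332/42211 = (26325*1)*(-1/19169) + 41332/42211 = 26325*(-1/19169) + 41332/42211 = -26325/19169 + 41332/42211 = -318911467/809142659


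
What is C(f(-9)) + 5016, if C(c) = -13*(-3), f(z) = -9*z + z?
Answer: 5055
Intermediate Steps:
f(z) = -8*z
C(c) = 39
C(f(-9)) + 5016 = 39 + 5016 = 5055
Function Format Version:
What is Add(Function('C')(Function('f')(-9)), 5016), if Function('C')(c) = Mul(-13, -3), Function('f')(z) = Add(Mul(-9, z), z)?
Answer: 5055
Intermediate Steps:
Function('f')(z) = Mul(-8, z)
Function('C')(c) = 39
Add(Function('C')(Function('f')(-9)), 5016) = Add(39, 5016) = 5055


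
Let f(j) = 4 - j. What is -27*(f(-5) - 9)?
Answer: 0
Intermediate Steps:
-27*(f(-5) - 9) = -27*((4 - 1*(-5)) - 9) = -27*((4 + 5) - 9) = -27*(9 - 9) = -27*0 = 0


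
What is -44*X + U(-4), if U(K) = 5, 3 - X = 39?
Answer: 1589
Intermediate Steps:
X = -36 (X = 3 - 1*39 = 3 - 39 = -36)
-44*X + U(-4) = -44*(-36) + 5 = 1584 + 5 = 1589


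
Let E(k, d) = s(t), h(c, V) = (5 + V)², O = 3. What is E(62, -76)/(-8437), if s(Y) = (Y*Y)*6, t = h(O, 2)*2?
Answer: -57624/8437 ≈ -6.8299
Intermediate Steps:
t = 98 (t = (5 + 2)²*2 = 7²*2 = 49*2 = 98)
s(Y) = 6*Y² (s(Y) = Y²*6 = 6*Y²)
E(k, d) = 57624 (E(k, d) = 6*98² = 6*9604 = 57624)
E(62, -76)/(-8437) = 57624/(-8437) = 57624*(-1/8437) = -57624/8437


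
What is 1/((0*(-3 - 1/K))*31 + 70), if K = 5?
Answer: 1/70 ≈ 0.014286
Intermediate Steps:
1/((0*(-3 - 1/K))*31 + 70) = 1/((0*(-3 - 1/5))*31 + 70) = 1/((0*(-16/5))*31 + 70) = 1/(0*31 + 70) = 1/(0 + 70) = 1/70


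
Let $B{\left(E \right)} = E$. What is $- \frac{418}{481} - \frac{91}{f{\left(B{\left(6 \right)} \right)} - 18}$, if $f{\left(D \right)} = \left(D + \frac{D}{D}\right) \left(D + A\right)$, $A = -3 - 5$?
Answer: $\frac{30395}{15392} \approx 1.9747$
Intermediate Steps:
$A = -8$ ($A = -3 - 5 = -8$)
$f{\left(D \right)} = \left(1 + D\right) \left(-8 + D\right)$ ($f{\left(D \right)} = \left(D + \frac{D}{D}\right) \left(D - 8\right) = \left(D + 1\right) \left(-8 + D\right) = \left(1 + D\right) \left(-8 + D\right)$)
$- \frac{418}{481} - \frac{91}{f{\left(B{\left(6 \right)} \right)} - 18} = - \frac{418}{481} - \frac{91}{\left(-8 + 6^{2} - 42\right) - 18} = \left(-418\right) \frac{1}{481} - \frac{91}{\left(-8 + 36 - 42\right) - 18} = - \frac{418}{481} - \frac{91}{-14 - 18} = - \frac{418}{481} - \frac{91}{-32} = - \frac{418}{481} - - \frac{91}{32} = - \frac{418}{481} + \frac{91}{32} = \frac{30395}{15392}$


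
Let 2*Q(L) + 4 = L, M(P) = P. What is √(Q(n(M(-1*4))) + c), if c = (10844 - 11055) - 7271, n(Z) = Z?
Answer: I*√7486 ≈ 86.522*I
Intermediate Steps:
Q(L) = -2 + L/2
c = -7482 (c = -211 - 7271 = -7482)
√(Q(n(M(-1*4))) + c) = √((-2 + (-1*4)/2) - 7482) = √((-2 + (½)*(-4)) - 7482) = √((-2 - 2) - 7482) = √(-4 - 7482) = √(-7486) = I*√7486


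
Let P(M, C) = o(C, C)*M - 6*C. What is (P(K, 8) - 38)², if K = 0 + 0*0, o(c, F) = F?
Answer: 7396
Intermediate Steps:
K = 0 (K = 0 + 0 = 0)
P(M, C) = -6*C + C*M (P(M, C) = C*M - 6*C = -6*C + C*M)
(P(K, 8) - 38)² = (8*(-6 + 0) - 38)² = (8*(-6) - 38)² = (-48 - 38)² = (-86)² = 7396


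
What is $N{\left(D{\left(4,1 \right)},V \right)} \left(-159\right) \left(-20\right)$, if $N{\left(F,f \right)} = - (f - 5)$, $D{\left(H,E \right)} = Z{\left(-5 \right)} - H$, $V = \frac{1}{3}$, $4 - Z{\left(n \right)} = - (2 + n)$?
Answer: $14840$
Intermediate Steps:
$Z{\left(n \right)} = 6 + n$ ($Z{\left(n \right)} = 4 - - (2 + n) = 4 - \left(-2 - n\right) = 4 + \left(2 + n\right) = 6 + n$)
$V = \frac{1}{3} \approx 0.33333$
$D{\left(H,E \right)} = 1 - H$ ($D{\left(H,E \right)} = \left(6 - 5\right) - H = 1 - H$)
$N{\left(F,f \right)} = 5 - f$ ($N{\left(F,f \right)} = - (-5 + f) = 5 - f$)
$N{\left(D{\left(4,1 \right)},V \right)} \left(-159\right) \left(-20\right) = \left(5 - \frac{1}{3}\right) \left(-159\right) \left(-20\right) = \frac{14}{3} \left(-159\right) \left(-20\right) = \left(-742\right) \left(-20\right) = 14840$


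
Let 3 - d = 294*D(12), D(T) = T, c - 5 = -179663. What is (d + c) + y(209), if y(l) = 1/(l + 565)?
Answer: -141783641/774 ≈ -1.8318e+5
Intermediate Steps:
y(l) = 1/(565 + l)
c = -179658 (c = 5 - 179663 = -179658)
d = -3525 (d = 3 - 294*12 = 3 - 1*3528 = 3 - 3528 = -3525)
(d + c) + y(209) = (-3525 - 179658) + 1/(565 + 209) = -183183 + 1/774 = -141783641/774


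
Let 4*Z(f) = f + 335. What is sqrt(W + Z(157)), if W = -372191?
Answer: 2*I*sqrt(93017) ≈ 609.97*I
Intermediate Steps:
Z(f) = 335/4 + f/4 (Z(f) = (f + 335)/4 = (335 + f)/4 = 335/4 + f/4)
sqrt(W + Z(157)) = sqrt(-372191 + (335/4 + (1/4)*157)) = sqrt(-372191 + (335/4 + 157/4)) = sqrt(-372191 + 123) = sqrt(-372068) = 2*I*sqrt(93017)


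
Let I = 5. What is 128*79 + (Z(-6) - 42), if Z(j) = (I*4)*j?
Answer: 9950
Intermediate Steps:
Z(j) = 20*j (Z(j) = (5*4)*j = 20*j)
128*79 + (Z(-6) - 42) = 128*79 + (20*(-6) - 42) = 10112 + (-120 - 42) = 10112 - 162 = 9950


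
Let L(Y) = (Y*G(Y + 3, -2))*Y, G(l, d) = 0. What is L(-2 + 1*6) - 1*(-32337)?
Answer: 32337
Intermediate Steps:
L(Y) = 0 (L(Y) = (Y*0)*Y = 0*Y = 0)
L(-2 + 1*6) - 1*(-32337) = 0 - 1*(-32337) = 0 + 32337 = 32337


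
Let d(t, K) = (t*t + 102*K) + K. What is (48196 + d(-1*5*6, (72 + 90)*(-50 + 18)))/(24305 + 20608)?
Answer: -484856/44913 ≈ -10.795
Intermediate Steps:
d(t, K) = t² + 103*K (d(t, K) = (t² + 102*K) + K = t² + 103*K)
(48196 + d(-1*5*6, (72 + 90)*(-50 + 18)))/(24305 + 20608) = (48196 + ((-1*5*6)² + 103*((72 + 90)*(-50 + 18))))/(24305 + 20608) = (48196 + ((-5*6)² + 103*(162*(-32))))/44913 = (48196 + ((-30)² + 103*(-5184)))*(1/44913) = (48196 + (900 - 533952))*(1/44913) = (48196 - 533052)*(1/44913) = -484856*1/44913 = -484856/44913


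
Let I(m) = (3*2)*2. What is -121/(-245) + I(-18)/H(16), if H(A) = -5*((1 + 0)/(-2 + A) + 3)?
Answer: -3029/10535 ≈ -0.28752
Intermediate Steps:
I(m) = 12 (I(m) = 6*2 = 12)
H(A) = -15 - 5/(-2 + A) (H(A) = -5*(1/(-2 + A) + 3) = -5*(3 + 1/(-2 + A)) = -15 - 5/(-2 + A))
-121/(-245) + I(-18)/H(16) = -121/(-245) + 12/((5*(5 - 3*16)/(-2 + 16))) = -121*(-1/245) + 12/((5*(5 - 48)/14)) = 121/245 + 12/((5*(1/14)*(-43))) = 121/245 + 12/(-215/14) = 121/245 + 12*(-14/215) = 121/245 - 168/215 = -3029/10535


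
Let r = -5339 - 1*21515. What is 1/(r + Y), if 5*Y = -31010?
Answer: -1/33056 ≈ -3.0252e-5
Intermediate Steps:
r = -26854 (r = -5339 - 21515 = -26854)
Y = -6202 (Y = (⅕)*(-31010) = -6202)
1/(r + Y) = 1/(-26854 - 6202) = 1/(-33056) = -1/33056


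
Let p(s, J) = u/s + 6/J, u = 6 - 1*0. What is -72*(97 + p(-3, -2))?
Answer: -6624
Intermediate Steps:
u = 6 (u = 6 + 0 = 6)
p(s, J) = 6/J + 6/s (p(s, J) = 6/s + 6/J = 6/J + 6/s)
-72*(97 + p(-3, -2)) = -72*(97 + (6/(-2) + 6/(-3))) = -72*(97 + (6*(-½) + 6*(-⅓))) = -72*(97 + (-3 - 2)) = -72*(97 - 5) = -72*92 = -6624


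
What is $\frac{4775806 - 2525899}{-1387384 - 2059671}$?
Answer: $- \frac{2249907}{3447055} \approx -0.6527$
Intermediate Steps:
$\frac{4775806 - 2525899}{-1387384 - 2059671} = \frac{2249907}{-1387384 + \left(-2160808 + 101137\right)} = \frac{2249907}{-1387384 - 2059671} = \frac{2249907}{-3447055} = 2249907 \left(- \frac{1}{3447055}\right) = - \frac{2249907}{3447055}$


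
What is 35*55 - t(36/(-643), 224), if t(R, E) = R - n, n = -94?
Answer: 1177369/643 ≈ 1831.1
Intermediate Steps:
t(R, E) = 94 + R (t(R, E) = R - 1*(-94) = R + 94 = 94 + R)
35*55 - t(36/(-643), 224) = 35*55 - (94 + 36/(-643)) = 1925 - (94 + 36*(-1/643)) = 1925 - (94 - 36/643) = 1925 - 1*60406/643 = 1925 - 60406/643 = 1177369/643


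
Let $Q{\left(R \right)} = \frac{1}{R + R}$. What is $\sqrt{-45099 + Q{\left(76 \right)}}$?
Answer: $\frac{i \sqrt{260491786}}{76} \approx 212.37 i$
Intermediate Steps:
$Q{\left(R \right)} = \frac{1}{2 R}$
$\sqrt{-45099 + Q{\left(76 \right)}} = \sqrt{-45099 + \frac{1}{2 \cdot 76}} = \sqrt{-45099 + \frac{1}{2} \cdot \frac{1}{76}} = \sqrt{-45099 + \frac{1}{152}} = \sqrt{- \frac{6855047}{152}} = \frac{i \sqrt{260491786}}{76}$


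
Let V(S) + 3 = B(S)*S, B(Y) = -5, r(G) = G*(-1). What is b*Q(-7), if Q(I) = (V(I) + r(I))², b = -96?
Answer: -146016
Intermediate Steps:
r(G) = -G
V(S) = -3 - 5*S
Q(I) = (-3 - 6*I)² (Q(I) = ((-3 - 5*I) - I)² = (-3 - 6*I)²)
b*Q(-7) = -864*(1 + 2*(-7))² = -864*(1 - 14)² = -864*(-13)² = -864*169 = -96*1521 = -146016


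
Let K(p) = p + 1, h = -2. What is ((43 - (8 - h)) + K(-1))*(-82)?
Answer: -2706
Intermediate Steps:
K(p) = 1 + p
((43 - (8 - h)) + K(-1))*(-82) = ((43 - (8 - 1*(-2))) + (1 - 1))*(-82) = ((43 - (8 + 2)) + 0)*(-82) = ((43 - 1*10) + 0)*(-82) = ((43 - 10) + 0)*(-82) = (33 + 0)*(-82) = 33*(-82) = -2706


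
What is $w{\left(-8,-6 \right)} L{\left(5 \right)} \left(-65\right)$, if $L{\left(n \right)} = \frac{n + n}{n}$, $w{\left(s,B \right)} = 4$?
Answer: $-520$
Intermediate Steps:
$L{\left(n \right)} = 2$ ($L{\left(n \right)} = \frac{2 n}{n} = 2$)
$w{\left(-8,-6 \right)} L{\left(5 \right)} \left(-65\right) = 4 \cdot 2 \left(-65\right) = 8 \left(-65\right) = -520$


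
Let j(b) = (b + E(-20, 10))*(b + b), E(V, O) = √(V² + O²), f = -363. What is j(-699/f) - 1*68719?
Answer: -1006006301/14641 + 4660*√5/121 ≈ -68626.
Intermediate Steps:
E(V, O) = √(O² + V²)
j(b) = 2*b*(b + 10*√5) (j(b) = (b + √(10² + (-20)²))*(b + b) = (b + √(100 + 400))*(2*b) = (b + √500)*(2*b) = (b + 10*√5)*(2*b) = 2*b*(b + 10*√5))
j(-699/f) - 1*68719 = 2*(-699/(-363))*(-699/(-363) + 10*√5) - 1*68719 = 2*(-699*(-1/363))*(-699*(-1/363) + 10*√5) - 68719 = 2*(233/121)*(233/121 + 10*√5) - 68719 = (108578/14641 + 4660*√5/121) - 68719 = -1006006301/14641 + 4660*√5/121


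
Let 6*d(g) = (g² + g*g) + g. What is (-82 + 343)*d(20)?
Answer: 35670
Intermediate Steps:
d(g) = g²/3 + g/6 (d(g) = ((g² + g*g) + g)/6 = ((g² + g²) + g)/6 = (2*g² + g)/6 = (g + 2*g²)/6 = g²/3 + g/6)
(-82 + 343)*d(20) = (-82 + 343)*((⅙)*20*(1 + 2*20)) = 261*((⅙)*20*(1 + 40)) = 261*((⅙)*20*41) = 261*(410/3) = 35670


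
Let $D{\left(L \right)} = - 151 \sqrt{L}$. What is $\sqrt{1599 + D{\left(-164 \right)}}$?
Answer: $\sqrt{1599 - 302 i \sqrt{41}} \approx 45.322 - 21.333 i$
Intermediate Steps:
$\sqrt{1599 + D{\left(-164 \right)}} = \sqrt{1599 - 151 \sqrt{-164}} = \sqrt{1599 - 151 \cdot 2 i \sqrt{41}} = \sqrt{1599 - 302 i \sqrt{41}}$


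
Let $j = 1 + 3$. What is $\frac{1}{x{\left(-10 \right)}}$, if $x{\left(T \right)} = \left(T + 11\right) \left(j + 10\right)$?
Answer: $\frac{1}{14} \approx 0.071429$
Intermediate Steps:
$j = 4$
$x{\left(T \right)} = 154 + 14 T$ ($x{\left(T \right)} = \left(T + 11\right) \left(4 + 10\right) = \left(11 + T\right) 14 = 154 + 14 T$)
$\frac{1}{x{\left(-10 \right)}} = \frac{1}{154 + 14 \left(-10\right)} = \frac{1}{154 - 140} = \frac{1}{14}$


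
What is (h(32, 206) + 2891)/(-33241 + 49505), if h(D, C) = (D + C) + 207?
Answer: 417/2033 ≈ 0.20512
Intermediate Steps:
h(D, C) = 207 + C + D (h(D, C) = (C + D) + 207 = 207 + C + D)
(h(32, 206) + 2891)/(-33241 + 49505) = ((207 + 206 + 32) + 2891)/(-33241 + 49505) = (445 + 2891)/16264 = 3336*(1/16264) = 417/2033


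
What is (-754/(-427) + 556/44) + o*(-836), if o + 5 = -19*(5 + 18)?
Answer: 1735665511/4697 ≈ 3.6953e+5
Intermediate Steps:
o = -442 (o = -5 - 19*(5 + 18) = -5 - 19*23 = -5 - 437 = -442)
(-754/(-427) + 556/44) + o*(-836) = (-754/(-427) + 556/44) - 442*(-836) = (-754*(-1/427) + 556*(1/44)) + 369512 = (754/427 + 139/11) + 369512 = 67647/4697 + 369512 = 1735665511/4697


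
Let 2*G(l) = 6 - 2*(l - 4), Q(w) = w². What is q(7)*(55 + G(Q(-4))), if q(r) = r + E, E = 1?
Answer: 368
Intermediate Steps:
G(l) = 7 - l (G(l) = (6 - 2*(l - 4))/2 = (6 - 2*(-4 + l))/2 = (6 + (8 - 2*l))/2 = (14 - 2*l)/2 = 7 - l)
q(r) = 1 + r (q(r) = r + 1 = 1 + r)
q(7)*(55 + G(Q(-4))) = (1 + 7)*(55 + (7 - 1*(-4)²)) = 8*(55 + (7 - 1*16)) = 8*(55 + (7 - 16)) = 8*(55 - 9) = 8*46 = 368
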